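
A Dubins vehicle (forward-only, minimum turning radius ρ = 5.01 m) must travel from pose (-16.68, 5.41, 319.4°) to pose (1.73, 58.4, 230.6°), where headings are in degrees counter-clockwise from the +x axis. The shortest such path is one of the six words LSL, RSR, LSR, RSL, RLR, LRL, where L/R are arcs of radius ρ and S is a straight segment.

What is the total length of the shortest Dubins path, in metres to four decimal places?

73.4971 m

Let ψ = atan2(Δy, Δx) = atan2(52.99, 18.41) = 70.8415° be the start→goal bearing.
Normalize: d = |goal − start| / ρ = 56.096954/5.01 = 11.196997, α = (θ_start − ψ) mod 360° = 248.5585° = 4.338163 rad, β = (θ_goal − ψ) mod 360° = 159.7585° = 2.788311 rad.
Common terms: sin α = -0.930791, cos α = -0.365552, sin β = 0.345979, cos β = -0.938242, cos(α−β) = 0.020942, d² = 125.372736. Work in radians in the unit-radius frame; every candidate has L = ρ·(t + p + q).
LSL: p² = 2 + d² − 2cos(α−β) + 2d(sin α − sin β) = 98.738881; p = √p² = 9.936744; φ = atan2(cos β − cos α, d + sin α − sin β) = -0.057666 rad; t = (φ − α) mod 2π = 1.887356 rad, q = (β − φ) mod 2π = 2.845977 rad → L = 5.01·(1.887356 + 9.936744 + 2.845977) = 5.01·14.670077 = 73.497085 m
RSR: p² = 2 + d² − 2cos(α−β) + 2d(sin β − sin α) = 155.922821; p = √p² = 12.486906; φ = atan2(cos α − cos β, d − sin α + sin β) = 0.045879 rad; t = (α − φ) mod 2π = 4.292284 rad, q = (φ − β) mod 2π = 3.540754 rad → L = 5.01·(4.292284 + 12.486906 + 3.540754) = 5.01·20.319944 = 101.802918 m
LSR: p² = d² − 2 + 2cos(α−β) + 2d(sin α + sin β) = 110.318335; p = √p² = 10.503254; φ = atan2(−cos α − cos β, d + sin α + sin β) − atan2(−2, p) = 0.310410 rad; t = (φ − α) mod 2π = 2.255432 rad, q = (φ − β) mod 2π = 3.805284 rad → L = 5.01·(2.255432 + 10.503254 + 3.805284) = 5.01·16.563970 = 82.985490 m
RSL: p² = d² − 2 + 2cos(α−β) − 2d(sin α + sin β) = 136.510906; p = √p² = 11.683788; φ = atan2(cos α + cos β, d − sin α − sin β) − atan2(2, p) = -0.279747 rad; t = (α − φ) mod 2π = 4.617911 rad, q = (β − φ) mod 2π = 3.068058 rad → L = 5.01·(4.617911 + 11.683788 + 3.068058) = 5.01·19.369758 = 97.042485 m
RLR: c = (6 − d² + 2cos(α−β) + 2d(sin α − sin β))/8 = -18.490353, |c| > 1 → infeasible
LRL: c = (6 − d² + 2cos(α−β) − 2d(sin α − sin β))/8 = -11.342360, |c| > 1 → infeasible
Shortest: LSL with L = 73.497085 m ≈ 73.4971 m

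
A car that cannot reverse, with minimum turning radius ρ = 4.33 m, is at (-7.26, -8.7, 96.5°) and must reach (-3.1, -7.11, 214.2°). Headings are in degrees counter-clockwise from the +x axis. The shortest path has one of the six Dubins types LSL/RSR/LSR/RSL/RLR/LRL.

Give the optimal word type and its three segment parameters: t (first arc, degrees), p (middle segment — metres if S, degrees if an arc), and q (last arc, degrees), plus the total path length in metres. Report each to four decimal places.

LRL: t = 36.2330°, p = 281.1540°, q = 2.6210°, L = 24.1839 m

Let ψ = atan2(Δy, Δx) = atan2(1.59, 4.16) = 20.9174° be the start→goal bearing.
Normalize: d = |goal − start| / ρ = 4.453504/4.33 = 1.028523, α = (θ_start − ψ) mod 360° = 75.5826° = 1.319165 rad, β = (θ_goal − ψ) mod 360° = 193.2826° = 3.373417 rad.
Common terms: sin α = 0.968507, cos α = 0.248985, sin β = -0.229754, cos β = -0.973249, cos(α−β) = -0.464842, d² = 1.057859. Work in radians in the unit-radius frame; every candidate has L = ρ·(t + p + q).
LSL: p² = 2 + d² − 2cos(α−β) + 2d(sin α − sin β) = 6.452421; p = √p² = 2.540162; φ = atan2(cos β − cos α, d + sin α − sin β) = -0.501982 rad; t = (φ − α) mod 2π = 4.462039 rad, q = (β − φ) mod 2π = 3.875399 rad → L = 4.33·(4.462039 + 2.540162 + 3.875399) = 4.33·10.877600 = 47.100006 m
RSR: p² = 2 + d² − 2cos(α−β) + 2d(sin β − sin α) = 1.522666; p = √p² = 1.233963; φ = atan2(cos α − cos β, d − sin α + sin β) = 1.708789 rad; t = (α − φ) mod 2π = 5.893561 rad, q = (φ − β) mod 2π = 4.618557 rad → L = 4.33·(5.893561 + 1.233963 + 4.618557) = 4.33·11.746081 = 50.860533 m
LSR: p² = d² − 2 + 2cos(α−β) + 2d(sin α + sin β) = -0.352174 < 0 → infeasible
RSL: p² = d² − 2 + 2cos(α−β) − 2d(sin α + sin β) = -3.391475 < 0 → infeasible
RLR: c = (6 − d² + 2cos(α−β) + 2d(sin α − sin β))/8 = 0.809667; p = 2π − arccos c = 5.655973 rad; φ = atan2(cos α − cos β, d − sin α + sin β) = 1.708789 rad; t = (α − φ + p/2) mod 2π = 2.438362 rad, q = (α − β − t + p) mod 2π = 1.163359 rad → L = 4.33·(2.438362 + 5.655973 + 1.163359) = 4.33·9.257694 = 40.085814 m
LRL: c = (6 − d² + 2cos(α−β) − 2d(sin α − sin β))/8 = 0.193447; p = 2π − arccos c = 4.907064 rad; φ = atan2(cos β − cos α, d + sin α − sin β) = -0.501982 rad; t = (φ − α + p/2) mod 2π = 0.632386 rad, q = (β − α − t + p) mod 2π = 0.045745 rad → L = 4.33·(0.632386 + 4.907064 + 0.045745) = 4.33·5.585194 = 24.183892 m
Shortest: LRL with L = 24.183892 m ≈ 24.1839 m
Convert LRL to answer units (arcs ×180/π): t = 0.632386·180/π = 36.2330°, p = 4.907064·180/π = 281.1540°, q = 0.045745·180/π = 2.6210°, L = 24.1839 m.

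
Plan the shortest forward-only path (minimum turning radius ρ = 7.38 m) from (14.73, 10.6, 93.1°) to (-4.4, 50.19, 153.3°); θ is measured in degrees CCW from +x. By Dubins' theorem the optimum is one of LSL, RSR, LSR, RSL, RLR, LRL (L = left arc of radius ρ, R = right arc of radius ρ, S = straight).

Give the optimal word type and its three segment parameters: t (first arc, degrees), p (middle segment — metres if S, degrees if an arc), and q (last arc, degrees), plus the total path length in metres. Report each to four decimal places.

LSL: t = 21.1970°, p = 36.6416 m, q = 39.0030°, L = 44.3956 m

Let ψ = atan2(Δy, Δx) = atan2(39.59, -19.13) = 115.7900° be the start→goal bearing.
Normalize: d = |goal − start| / ρ = 43.969592/7.38 = 5.957939, α = (θ_start − ψ) mod 360° = 337.3100° = 5.887171 rad, β = (θ_goal − ψ) mod 360° = 37.5100° = 0.654674 rad.
Common terms: sin α = -0.385744, cos α = 0.922606, sin β = 0.608900, cos β = 0.793247, cos(α−β) = 0.496974, d² = 35.497040. Work in radians in the unit-radius frame; every candidate has L = ρ·(t + p + q).
LSL: p² = 2 + d² − 2cos(α−β) + 2d(sin α − sin β) = 24.651025; p = √p² = 4.964980; φ = atan2(cos β − cos α, d + sin α − sin β) = -0.026057 rad; t = (φ − α) mod 2π = 0.369957 rad, q = (β − φ) mod 2π = 0.680731 rad → L = 7.38·(0.369957 + 4.964980 + 0.680731) = 7.38·6.015668 = 44.395631 m
RSR: p² = 2 + d² − 2cos(α−β) + 2d(sin β − sin α) = 48.355159; p = √p² = 6.953787; φ = atan2(cos α − cos β, d − sin α + sin β) = 0.018604 rad; t = (α − φ) mod 2π = 5.868567 rad, q = (φ − β) mod 2π = 5.647115 rad → L = 7.38·(5.868567 + 6.953787 + 5.647115) = 7.38·18.469470 = 136.304687 m
LSR: p² = d² − 2 + 2cos(α−β) + 2d(sin α + sin β) = 37.150087; p = √p² = 6.095087; φ = atan2(−cos α − cos β, d + sin α + sin β) − atan2(−2, p) = 0.046284 rad; t = (φ − α) mod 2π = 0.442299 rad, q = (φ − β) mod 2π = 5.674796 rad → L = 7.38·(0.442299 + 6.095087 + 5.674796) = 7.38·12.212182 = 90.125902 m
RSL: p² = d² − 2 + 2cos(α−β) − 2d(sin α + sin β) = 31.831889; p = √p² = 5.641976; φ = atan2(cos α + cos β, d − sin α − sin β) − atan2(2, p) = -0.049942 rad; t = (α − φ) mod 2π = 5.937113 rad, q = (β − φ) mod 2π = 0.704616 rad → L = 7.38·(5.937113 + 5.641976 + 0.704616) = 7.38·12.283704 = 90.653734 m
RLR: c = (6 − d² + 2cos(α−β) + 2d(sin α − sin β))/8 = -5.044395, |c| > 1 → infeasible
LRL: c = (6 − d² + 2cos(α−β) − 2d(sin α − sin β))/8 = -2.081378, |c| > 1 → infeasible
Shortest: LSL with L = 44.395631 m ≈ 44.3956 m
Convert LSL to answer units (arcs ×180/π): t = 0.369957·180/π = 21.1970°, p = ρ·p = 7.38·4.964980 = 36.6416 m, q = 0.680731·180/π = 39.0030°, L = 44.3956 m.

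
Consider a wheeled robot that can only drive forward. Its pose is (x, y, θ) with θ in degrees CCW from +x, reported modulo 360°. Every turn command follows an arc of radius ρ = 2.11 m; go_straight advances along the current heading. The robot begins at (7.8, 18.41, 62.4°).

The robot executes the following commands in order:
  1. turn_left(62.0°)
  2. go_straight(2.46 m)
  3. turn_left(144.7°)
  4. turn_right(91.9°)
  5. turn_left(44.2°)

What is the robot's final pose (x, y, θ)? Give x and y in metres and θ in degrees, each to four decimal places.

set_pose: (x, y, θ) = (7.8000, 18.4100, 62.4000°), ρ = 2.11
turn_left(62.0°): centre at ρ to the left, rotate +62.0° → (7.6711, 20.5796, 124.4000°)
go_straight(2.46): x += 2.46·cos θ, y += 2.46·sin θ → (6.2813, 22.6094, 124.4000°)
turn_left(144.7°): centre at ρ to the left, rotate +144.7° → (2.4306, 21.4505, 269.1000°)
turn_right(91.9°): centre at ρ to the right, rotate −91.9° → (0.2177, 19.3761, 177.2000°)
turn_left(44.2°): centre at ρ to the left, rotate +44.2° → (-1.2807, 18.8514, 221.4000°)

(-1.2807, 18.8514, 221.4000°)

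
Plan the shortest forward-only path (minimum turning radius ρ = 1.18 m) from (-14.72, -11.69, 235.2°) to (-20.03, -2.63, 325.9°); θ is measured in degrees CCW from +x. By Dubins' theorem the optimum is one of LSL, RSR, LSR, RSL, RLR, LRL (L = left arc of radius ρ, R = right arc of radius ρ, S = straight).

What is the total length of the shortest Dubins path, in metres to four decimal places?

14.4863 m

Let ψ = atan2(Δy, Δx) = atan2(9.06, -5.31) = 120.3743° be the start→goal bearing.
Normalize: d = |goal − start| / ρ = 10.501414/1.18 = 8.899504, α = (θ_start − ψ) mod 360° = 114.8257° = 2.004087 rad, β = (θ_goal − ψ) mod 360° = 205.5257° = 3.587101 rad.
Common terms: sin α = 0.907589, cos α = -0.419860, sin β = -0.430917, cos β = -0.902392, cos(α−β) = -0.012217, d² = 79.201163. Work in radians in the unit-radius frame; every candidate has L = ρ·(t + p + q).
LSL: p² = 2 + d² − 2cos(α−β) + 2d(sin α − sin β) = 105.049667; p = √p² = 10.249374; φ = atan2(cos β − cos α, d + sin α − sin β) = -0.047097 rad; t = (φ − α) mod 2π = 4.232001 rad, q = (β − φ) mod 2π = 3.634197 rad → L = 1.18·(4.232001 + 10.249374 + 3.634197) = 1.18·18.115573 = 21.376376 m
RSR: p² = 2 + d² − 2cos(α−β) + 2d(sin β − sin α) = 57.401528; p = √p² = 7.576380; φ = atan2(cos α − cos β, d − sin α + sin β) = 0.063732 rad; t = (α − φ) mod 2π = 1.940355 rad, q = (φ − β) mod 2π = 2.759817 rad → L = 1.18·(1.940355 + 7.576380 + 2.759817) = 1.18·12.276551 = 14.486331 m
LSR: p² = d² − 2 + 2cos(α−β) + 2d(sin α + sin β) = 85.661024; p = √p² = 9.255324; φ = atan2(−cos α − cos β, d + sin α + sin β) − atan2(−2, p) = 0.352918 rad; t = (φ − α) mod 2π = 4.632016 rad, q = (φ − β) mod 2π = 3.049003 rad → L = 1.18·(4.632016 + 9.255324 + 3.049003) = 1.18·16.936343 = 19.984885 m
RSL: p² = d² − 2 + 2cos(α−β) − 2d(sin α + sin β) = 68.692435; p = √p² = 8.288090; φ = atan2(cos α + cos β, d − sin α − sin β) − atan2(2, p) = -0.392497 rad; t = (α − φ) mod 2π = 2.396584 rad, q = (β − φ) mod 2π = 3.979598 rad → L = 1.18·(2.396584 + 8.288090 + 3.979598) = 1.18·14.664272 = 17.303841 m
RLR: c = (6 − d² + 2cos(α−β) + 2d(sin α − sin β))/8 = -6.175191, |c| > 1 → infeasible
LRL: c = (6 − d² + 2cos(α−β) − 2d(sin α − sin β))/8 = -12.131208, |c| > 1 → infeasible
Shortest: RSR with L = 14.486331 m ≈ 14.4863 m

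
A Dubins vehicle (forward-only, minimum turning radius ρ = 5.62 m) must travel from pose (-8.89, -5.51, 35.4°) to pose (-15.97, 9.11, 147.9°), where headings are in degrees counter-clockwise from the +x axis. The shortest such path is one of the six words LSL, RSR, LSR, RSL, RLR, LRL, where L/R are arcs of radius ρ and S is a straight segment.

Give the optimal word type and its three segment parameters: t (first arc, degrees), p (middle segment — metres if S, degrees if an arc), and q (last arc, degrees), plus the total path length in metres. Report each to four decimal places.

Let ψ = atan2(Δy, Δx) = atan2(14.62, -7.08) = 115.8394° be the start→goal bearing.
Normalize: d = |goal − start| / ρ = 16.244100/5.62 = 2.890409, α = (θ_start − ψ) mod 360° = 279.5606° = 4.879252 rad, β = (θ_goal − ψ) mod 360° = 32.0606° = 0.559563 rad.
Common terms: sin α = -0.986111, cos α = 0.166090, sin β = 0.530816, cos β = 0.847487, cos(α−β) = -0.382683, d² = 8.354466. Work in radians in the unit-radius frame; every candidate has L = ρ·(t + p + q).
LSL: p² = 2 + d² − 2cos(α−β) + 2d(sin α − sin β) = 2.350758; p = √p² = 1.533218; φ = atan2(cos β − cos α, d + sin α − sin β) = 0.460530 rad; t = (φ − α) mod 2π = 1.864463 rad, q = (β − φ) mod 2π = 0.099033 rad → L = 5.62·(1.864463 + 1.533218 + 0.099033) = 5.62·3.496714 = 19.651531 m
RSR: p² = 2 + d² − 2cos(α−β) + 2d(sin β − sin α) = 19.888908; p = √p² = 4.459698; φ = atan2(cos α − cos β, d − sin α + sin β) = -0.153391 rad; t = (α − φ) mod 2π = 5.032643 rad, q = (φ − β) mod 2π = 5.570232 rad → L = 5.62·(5.032643 + 4.459698 + 5.570232) = 5.62·15.062573 = 84.651662 m
LSR: p² = d² − 2 + 2cos(α−β) + 2d(sin α + sin β) = 2.957121; p = √p² = 1.719628; φ = atan2(−cos α − cos β, d + sin α + sin β) − atan2(−2, p) = 0.466210 rad; t = (φ − α) mod 2π = 1.870143 rad, q = (φ − β) mod 2π = 6.189832 rad → L = 5.62·(1.870143 + 1.719628 + 6.189832) = 5.62·9.779603 = 54.961370 m
RSL: p² = d² − 2 + 2cos(α−β) − 2d(sin α + sin β) = 8.221077; p = √p² = 2.867242; φ = atan2(cos α + cos β, d − sin α − sin β) − atan2(2, p) = -0.314909 rad; t = (α − φ) mod 2π = 5.194162 rad, q = (β − φ) mod 2π = 0.874472 rad → L = 5.62·(5.194162 + 2.867242 + 0.874472) = 5.62·8.935876 = 50.219621 m
RLR: c = (6 − d² + 2cos(α−β) + 2d(sin α − sin β))/8 = -1.486113, |c| > 1 → infeasible
LRL: c = (6 − d² + 2cos(α−β) − 2d(sin α − sin β))/8 = 0.706155; p = 2π − arccos c = 5.496442 rad; φ = atan2(cos β − cos α, d + sin α − sin β) = 0.460530 rad; t = (φ − α + p/2) mod 2π = 4.612684 rad, q = (β − α − t + p) mod 2π = 2.847254 rad → L = 5.62·(4.612684 + 5.496442 + 2.847254) = 5.62·12.956380 = 72.814856 m
Shortest: LSL with L = 19.651531 m ≈ 19.6515 m
Convert LSL to answer units (arcs ×180/π): t = 1.864463·180/π = 106.8258°, p = ρ·p = 5.62·1.533218 = 8.6167 m, q = 0.099033·180/π = 5.6742°, L = 19.6515 m.

LSL: t = 106.8258°, p = 8.6167 m, q = 5.6742°, L = 19.6515 m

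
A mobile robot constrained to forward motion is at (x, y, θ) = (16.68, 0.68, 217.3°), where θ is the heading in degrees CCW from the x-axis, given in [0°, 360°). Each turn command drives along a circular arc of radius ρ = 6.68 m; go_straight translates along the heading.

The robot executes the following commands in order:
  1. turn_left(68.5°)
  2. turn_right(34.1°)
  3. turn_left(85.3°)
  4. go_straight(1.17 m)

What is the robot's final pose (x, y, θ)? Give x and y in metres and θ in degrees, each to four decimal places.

set_pose: (x, y, θ) = (16.6800, 0.6800, 217.3000°), ρ = 6.68
turn_left(68.5°): centre at ρ to the left, rotate +68.5° → (14.3004, -6.4526, 285.8000°)
turn_right(34.1°): centre at ρ to the right, rotate −34.1° → (14.2149, -10.3689, 251.7000°)
turn_left(85.3°): centre at ρ to the left, rotate +85.3° → (17.9470, -18.6153, 337.0000°)
go_straight(1.17): x += 1.17·cos θ, y += 1.17·sin θ → (19.0240, -19.0725, 337.0000°)

(19.0240, -19.0725, 337.0000°)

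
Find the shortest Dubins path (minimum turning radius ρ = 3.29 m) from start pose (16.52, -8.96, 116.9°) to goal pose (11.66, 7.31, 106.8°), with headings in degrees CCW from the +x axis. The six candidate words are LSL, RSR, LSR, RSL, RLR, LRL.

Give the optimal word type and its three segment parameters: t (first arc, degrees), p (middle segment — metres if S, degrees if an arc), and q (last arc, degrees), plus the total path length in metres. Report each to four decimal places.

Let ψ = atan2(Δy, Δx) = atan2(16.27, -4.86) = 106.6314° be the start→goal bearing.
Normalize: d = |goal − start| / ρ = 16.980356/3.29 = 5.161203, α = (θ_start − ψ) mod 360° = 10.2686° = 0.179221 rad, β = (θ_goal − ψ) mod 360° = 0.1686° = 0.002943 rad.
Common terms: sin α = 0.178263, cos α = 0.983983, sin β = 0.002943, cos β = 0.999996, cos(α−β) = 0.984503, d² = 26.638011. Work in radians in the unit-radius frame; every candidate has L = ρ·(t + p + q).
LSL: p² = 2 + d² − 2cos(α−β) + 2d(sin α − sin β) = 28.478733; p = √p² = 5.336547; φ = atan2(cos β − cos α, d + sin α − sin β) = 0.003001 rad; t = (φ − α) mod 2π = 6.106965 rad, q = (β − φ) mod 2π = 6.283128 rad → L = 3.29·(6.106965 + 5.336547 + 6.283128) = 3.29·17.726639 = 58.320643 m
RSR: p² = 2 + d² − 2cos(α−β) + 2d(sin β − sin α) = 24.859277; p = √p² = 4.985908; φ = atan2(cos α − cos β, d − sin α + sin β) = -0.003212 rad; t = (α − φ) mod 2π = 0.182433 rad, q = (φ − β) mod 2π = 6.277031 rad → L = 3.29·(0.182433 + 4.985908 + 6.277031) = 3.29·11.445371 = 37.655272 m
LSR: p² = d² − 2 + 2cos(α−β) + 2d(sin α + sin β) = 28.477505; p = √p² = 5.336432; φ = atan2(−cos α − cos β, d + sin α + sin β) − atan2(−2, p) = 0.003001 rad; t = (φ − α) mod 2π = 6.106965 rad, q = (φ − β) mod 2π = 0.000058 rad → L = 3.29·(6.106965 + 5.336432 + 0.000058) = 3.29·11.443454 = 37.648964 m
RSL: p² = d² − 2 + 2cos(α−β) − 2d(sin α + sin β) = 24.736531; p = √p² = 4.973583; φ = atan2(cos α + cos β, d − sin α − sin β) − atan2(2, p) = -0.003219 rad; t = (α − φ) mod 2π = 0.182441 rad, q = (β − φ) mod 2π = 0.006162 rad → L = 3.29·(0.182441 + 4.973583 + 0.006162) = 3.29·5.162186 = 16.983593 m
RLR: c = (6 − d² + 2cos(α−β) + 2d(sin α − sin β))/8 = -2.107410, |c| > 1 → infeasible
LRL: c = (6 − d² + 2cos(α−β) − 2d(sin α − sin β))/8 = -2.559842, |c| > 1 → infeasible
Shortest: RSL with L = 16.983593 m ≈ 16.9836 m
Convert RSL to answer units (arcs ×180/π): t = 0.182441·180/π = 10.4531°, p = ρ·p = 3.29·4.973583 = 16.3631 m, q = 0.006162·180/π = 0.3531°, L = 16.9836 m.

RSL: t = 10.4531°, p = 16.3631 m, q = 0.3531°, L = 16.9836 m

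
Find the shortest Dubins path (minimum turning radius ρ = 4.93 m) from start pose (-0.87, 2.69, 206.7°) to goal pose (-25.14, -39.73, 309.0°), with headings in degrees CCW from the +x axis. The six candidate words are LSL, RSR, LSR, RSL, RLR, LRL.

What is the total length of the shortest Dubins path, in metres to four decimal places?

50.4211 m

Let ψ = atan2(Δy, Δx) = atan2(-42.42, -24.27) = -119.7754° be the start→goal bearing.
Normalize: d = |goal − start| / ρ = 48.872173/4.93 = 9.913220, α = (θ_start − ψ) mod 360° = 326.4754° = 5.698071 rad, β = (θ_goal − ψ) mod 360° = 68.7754° = 1.200357 rad.
Common terms: sin α = -0.552295, cos α = 0.833649, sin β = 0.932169, cos β = 0.362025, cos(α−β) = -0.213030, d² = 98.271925. Work in radians in the unit-radius frame; every candidate has L = ρ·(t + p + q).
LSL: p² = 2 + d² − 2cos(α−β) + 2d(sin α − sin β) = 71.266364; p = √p² = 8.441941; φ = atan2(cos β − cos α, d + sin α − sin β) = -0.055896 rad; t = (φ − α) mod 2π = 0.529218 rad, q = (β − φ) mod 2π = 1.256253 rad → L = 4.93·(0.529218 + 8.441941 + 1.256253) = 4.93·10.227413 = 50.421144 m
RSR: p² = 2 + d² − 2cos(α−β) + 2d(sin β − sin α) = 130.129606; p = √p² = 11.407436; φ = atan2(cos α − cos β, d − sin α + sin β) = 0.041355 rad; t = (α − φ) mod 2π = 5.656716 rad, q = (φ − β) mod 2π = 5.124183 rad → L = 4.93·(5.656716 + 11.407436 + 5.124183) = 4.93·22.188335 = 109.388493 m
LSR: p² = d² − 2 + 2cos(α−β) + 2d(sin α + sin β) = 103.377410; p = √p² = 10.167468; φ = atan2(−cos α − cos β, d + sin α + sin β) − atan2(−2, p) = 0.078582 rad; t = (φ − α) mod 2π = 0.663696 rad, q = (φ − β) mod 2π = 5.161409 rad → L = 4.93·(0.663696 + 10.167468 + 5.161409) = 4.93·15.992574 = 78.843388 m
RSL: p² = d² − 2 + 2cos(α−β) − 2d(sin α + sin β) = 88.314318; p = √p² = 9.397570; φ = atan2(cos α + cos β, d − sin α − sin β) − atan2(2, p) = -0.084924 rad; t = (α − φ) mod 2π = 5.782995 rad, q = (β − φ) mod 2π = 1.285281 rad → L = 4.93·(5.782995 + 9.397570 + 1.285281) = 4.93·16.465846 = 81.176620 m
RLR: c = (6 − d² + 2cos(α−β) + 2d(sin α − sin β))/8 = -15.266201, |c| > 1 → infeasible
LRL: c = (6 − d² + 2cos(α−β) − 2d(sin α − sin β))/8 = -7.908296, |c| > 1 → infeasible
Shortest: LSL with L = 50.421144 m ≈ 50.4211 m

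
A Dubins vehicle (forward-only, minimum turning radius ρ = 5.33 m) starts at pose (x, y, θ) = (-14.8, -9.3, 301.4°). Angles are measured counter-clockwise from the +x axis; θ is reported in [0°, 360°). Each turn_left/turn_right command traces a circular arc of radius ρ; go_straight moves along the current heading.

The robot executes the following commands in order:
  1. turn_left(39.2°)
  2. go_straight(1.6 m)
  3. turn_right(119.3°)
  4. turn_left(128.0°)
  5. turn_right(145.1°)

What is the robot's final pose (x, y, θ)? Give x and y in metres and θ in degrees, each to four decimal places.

set_pose: (x, y, θ) = (-14.8000, -9.3000, 301.4000°), ρ = 5.33
turn_left(39.2°): centre at ρ to the left, rotate +39.2° → (-12.0210, -11.5504, 340.6000°)
go_straight(1.6): x += 1.6·cos θ, y += 1.6·sin θ → (-10.5118, -12.0819, 340.6000°)
turn_right(119.3°): centre at ρ to the right, rotate −119.3° → (-8.7644, -21.1135, 221.3000°)
turn_left(128.0°): centre at ρ to the left, rotate +128.0° → (-6.2362, -30.3550, 349.3000°)
turn_right(145.1°): centre at ρ to the right, rotate −145.1° → (-5.0410, -40.4540, 204.2000°)

(-5.0410, -40.4540, 204.2000°)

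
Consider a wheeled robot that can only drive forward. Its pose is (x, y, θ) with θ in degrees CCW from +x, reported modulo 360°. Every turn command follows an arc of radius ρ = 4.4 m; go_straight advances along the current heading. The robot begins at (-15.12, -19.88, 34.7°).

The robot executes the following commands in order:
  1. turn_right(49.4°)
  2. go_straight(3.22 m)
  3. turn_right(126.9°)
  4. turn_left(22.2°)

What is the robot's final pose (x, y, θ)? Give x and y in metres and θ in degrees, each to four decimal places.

set_pose: (x, y, θ) = (-15.1200, -19.8800, 34.7000°), ρ = 4.4
turn_right(49.4°): centre at ρ to the right, rotate −49.4° → (-11.4986, -19.2415, -14.7000° ≡ 345.3000°)
go_straight(3.22): x += 3.22·cos θ, y += 3.22·sin θ → (-8.3840, -20.0586, 345.3000°)
turn_right(126.9°): centre at ρ to the right, rotate −126.9° → (-6.7675, -27.7628, 218.4000°)
turn_left(22.2°): centre at ρ to the left, rotate +22.2° → (-7.8678, -29.0511, 240.6000°)

(-7.8678, -29.0511, 240.6000°)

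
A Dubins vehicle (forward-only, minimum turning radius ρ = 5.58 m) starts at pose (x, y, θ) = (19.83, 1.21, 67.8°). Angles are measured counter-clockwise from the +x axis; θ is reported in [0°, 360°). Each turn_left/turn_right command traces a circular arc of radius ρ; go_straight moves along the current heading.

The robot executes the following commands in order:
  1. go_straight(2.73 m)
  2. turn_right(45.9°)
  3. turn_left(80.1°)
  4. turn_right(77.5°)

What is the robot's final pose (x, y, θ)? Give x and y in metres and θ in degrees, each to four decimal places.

set_pose: (x, y, θ) = (19.8300, 1.2100, 67.8000°), ρ = 5.58
go_straight(2.73): x += 2.73·cos θ, y += 2.73·sin θ → (20.8615, 3.7376, 67.8000°)
turn_right(45.9°): centre at ρ to the right, rotate −45.9° → (23.9466, 6.8066, 21.9000°)
turn_left(80.1°): centre at ρ to the left, rotate +80.1° → (27.3234, 13.1441, 102.0000°)
turn_right(77.5°): centre at ρ to the right, rotate −77.5° → (30.4675, 19.3818, 24.5000°)

(30.4675, 19.3818, 24.5000°)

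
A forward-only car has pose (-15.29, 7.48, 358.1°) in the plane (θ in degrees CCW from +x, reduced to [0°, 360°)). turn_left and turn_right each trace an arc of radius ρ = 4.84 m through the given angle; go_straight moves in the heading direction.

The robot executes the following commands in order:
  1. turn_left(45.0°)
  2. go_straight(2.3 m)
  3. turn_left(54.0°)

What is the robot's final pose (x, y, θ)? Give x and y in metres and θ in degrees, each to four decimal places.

(-8.6473, 14.4871, 97.1000°)

set_pose: (x, y, θ) = (-15.2900, 7.4800, 358.1000°), ρ = 4.84
turn_left(45.0°): centre at ρ to the left, rotate +45.0° → (-11.8225, 8.7834, 403.1000° ≡ 43.1000°)
go_straight(2.3): x += 2.3·cos θ, y += 2.3·sin θ → (-10.1431, 10.3549, 43.1000°)
turn_left(54.0°): centre at ρ to the left, rotate +54.0° → (-8.6473, 14.4871, 97.1000°)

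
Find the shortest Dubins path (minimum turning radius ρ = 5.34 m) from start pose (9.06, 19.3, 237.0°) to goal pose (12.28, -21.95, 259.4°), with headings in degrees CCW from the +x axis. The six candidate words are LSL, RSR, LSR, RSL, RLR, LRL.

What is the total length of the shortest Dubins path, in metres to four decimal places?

41.6577 m

Let ψ = atan2(Δy, Δx) = atan2(-41.25, 3.22) = -85.5365° be the start→goal bearing.
Normalize: d = |goal − start| / ρ = 41.375487/5.34 = 7.748218, α = (θ_start − ψ) mod 360° = 322.5365° = 5.629324 rad, β = (θ_goal − ψ) mod 360° = 344.9365° = 6.020278 rad.
Common terms: sin α = -0.608256, cos α = 0.793741, sin β = -0.259889, cos β = 0.965638, cos(α−β) = 0.924546, d² = 60.034890. Work in radians in the unit-radius frame; every candidate has L = ρ·(t + p + q).
LSL: p² = 2 + d² − 2cos(α−β) + 2d(sin α − sin β) = 54.787358; p = √p² = 7.401848; φ = atan2(cos β − cos α, d + sin α − sin β) = 0.023226 rad; t = (φ − α) mod 2π = 0.677087 rad, q = (β − φ) mod 2π = 5.997052 rad → L = 5.34·(0.677087 + 7.401848 + 5.997052) = 5.34·14.075987 = 75.165772 m
RSR: p² = 2 + d² − 2cos(α−β) + 2d(sin β − sin α) = 65.584237; p = √p² = 8.098410; φ = atan2(cos α − cos β, d − sin α + sin β) = -0.021228 rad; t = (α − φ) mod 2π = 5.650552 rad, q = (φ − β) mod 2π = 0.241680 rad → L = 5.34·(5.650552 + 8.098410 + 0.241680) = 5.34·13.990641 = 74.710024 m
LSR: p² = d² − 2 + 2cos(α−β) + 2d(sin α + sin β) = 46.430827; p = √p² = 6.814017; φ = atan2(−cos α − cos β, d + sin α + sin β) − atan2(−2, p) = 0.035139 rad; t = (φ − α) mod 2π = 0.689000 rad, q = (φ − β) mod 2π = 0.298046 rad → L = 5.34·(0.689000 + 6.814017 + 0.298046) = 5.34·7.801063 = 41.657676 m
RSL: p² = d² − 2 + 2cos(α−β) − 2d(sin α + sin β) = 73.337137; p = √p² = 8.563710; φ = atan2(cos α + cos β, d − sin α − sin β) − atan2(2, p) = -0.028010 rad; t = (α − φ) mod 2π = 5.657334 rad, q = (β − φ) mod 2π = 6.048288 rad → L = 5.34·(5.657334 + 8.563710 + 6.048288) = 5.34·20.269332 = 108.238232 m
RLR: c = (6 − d² + 2cos(α−β) + 2d(sin α − sin β))/8 = -7.198030, |c| > 1 → infeasible
LRL: c = (6 − d² + 2cos(α−β) − 2d(sin α − sin β))/8 = -5.848420, |c| > 1 → infeasible
Shortest: LSR with L = 41.657676 m ≈ 41.6577 m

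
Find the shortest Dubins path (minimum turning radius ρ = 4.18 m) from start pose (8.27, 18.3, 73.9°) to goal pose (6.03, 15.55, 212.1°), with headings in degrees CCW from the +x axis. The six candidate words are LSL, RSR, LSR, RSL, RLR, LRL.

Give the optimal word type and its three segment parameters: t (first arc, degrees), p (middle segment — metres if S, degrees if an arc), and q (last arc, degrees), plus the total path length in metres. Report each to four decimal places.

LRL: t = 13.9397°, p = 299.2486°, q = 63.5090°, L = 27.4819 m

Let ψ = atan2(Δy, Δx) = atan2(-2.75, -2.24) = -129.1644° be the start→goal bearing.
Normalize: d = |goal − start| / ρ = 3.546844/4.18 = 0.848527, α = (θ_start − ψ) mod 360° = 203.0644° = 3.544142 rad, β = (θ_goal − ψ) mod 360° = 341.2644° = 5.956187 rad.
Common terms: sin α = -0.391765, cos α = -0.920065, sin β = -0.321202, cos β = 0.947011, cos(α−β) = -0.745476, d² = 0.719998. Work in radians in the unit-radius frame; every candidate has L = ρ·(t + p + q).
LSL: p² = 2 + d² − 2cos(α−β) + 2d(sin α − sin β) = 4.091200; p = √p² = 2.022672; φ = atan2(cos β − cos α, d + sin α − sin β) = 1.175998 rad; t = (φ − α) mod 2π = 3.915041 rad, q = (β − φ) mod 2π = 4.780189 rad → L = 4.18·(3.915041 + 2.022672 + 4.780189) = 4.18·10.717902 = 44.800830 m
RSR: p² = 2 + d² − 2cos(α−β) + 2d(sin β − sin α) = 4.330700; p = √p² = 2.081033; φ = atan2(cos α − cos β, d − sin α + sin β) = -1.113358 rad; t = (α − φ) mod 2π = 4.657500 rad, q = (φ − β) mod 2π = 5.496825 rad → L = 4.18·(4.657500 + 2.081033 + 5.496825) = 4.18·12.235359 = 51.143801 m
LSR: p² = d² − 2 + 2cos(α−β) + 2d(sin α + sin β) = -3.980897 < 0 → infeasible
RSL: p² = d² − 2 + 2cos(α−β) − 2d(sin α + sin β) = -1.561010 < 0 → infeasible
RLR: c = (6 − d² + 2cos(α−β) + 2d(sin α − sin β))/8 = 0.458662; p = 2π − arccos c = 5.188878 rad; φ = atan2(cos α − cos β, d − sin α + sin β) = -1.113358 rad; t = (α − φ + p/2) mod 2π = 0.968754 rad, q = (α − β − t + p) mod 2π = 1.808079 rad → L = 4.18·(0.968754 + 5.188878 + 1.808079) = 4.18·7.965712 = 33.296675 m
LRL: c = (6 − d² + 2cos(α−β) − 2d(sin α − sin β))/8 = 0.488600; p = 2π − arccos c = 5.222873 rad; φ = atan2(cos β − cos α, d + sin α − sin β) = 1.175998 rad; t = (φ − α + p/2) mod 2π = 0.243293 rad, q = (β − α − t + p) mod 2π = 1.108440 rad → L = 4.18·(0.243293 + 5.222873 + 1.108440) = 4.18·6.574606 = 27.481855 m
Shortest: LRL with L = 27.481855 m ≈ 27.4819 m
Convert LRL to answer units (arcs ×180/π): t = 0.243293·180/π = 13.9397°, p = 5.222873·180/π = 299.2486°, q = 1.108440·180/π = 63.5090°, L = 27.4819 m.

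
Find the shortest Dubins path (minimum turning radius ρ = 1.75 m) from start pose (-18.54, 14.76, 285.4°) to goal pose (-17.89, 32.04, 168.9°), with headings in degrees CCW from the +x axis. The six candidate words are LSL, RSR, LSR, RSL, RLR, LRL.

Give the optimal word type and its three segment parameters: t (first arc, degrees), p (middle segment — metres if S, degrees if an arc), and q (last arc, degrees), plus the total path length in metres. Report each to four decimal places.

Let ψ = atan2(Δy, Δx) = atan2(17.28, 0.65) = 87.8458° be the start→goal bearing.
Normalize: d = |goal − start| / ρ = 17.292221/1.75 = 9.881269, α = (θ_start − ψ) mod 360° = 197.5542° = 3.447971 rad, β = (θ_goal − ψ) mod 360° = 81.0542° = 1.414663 rad.
Common terms: sin α = -0.301608, cos α = -0.953432, sin β = 0.987836, cos β = 0.155500, cos(α−β) = -0.446198, d² = 97.639478. Work in radians in the unit-radius frame; every candidate has L = ρ·(t + p + q).
LSL: p² = 2 + d² − 2cos(α−β) + 2d(sin α − sin β) = 75.049189; p = √p² = 8.663094; φ = atan2(cos β − cos α, d + sin α − sin β) = 0.128359 rad; t = (φ − α) mod 2π = 2.963573 rad, q = (β − φ) mod 2π = 1.286304 rad → L = 1.75·(2.963573 + 8.663094 + 1.286304) = 1.75·12.912970 = 22.597698 m
RSR: p² = 2 + d² − 2cos(α−β) + 2d(sin β − sin α) = 126.014557; p = √p² = 11.225621; φ = atan2(cos α − cos β, d − sin α + sin β) = -0.098947 rad; t = (α − φ) mod 2π = 3.546919 rad, q = (φ − β) mod 2π = 4.769575 rad → L = 1.75·(3.546919 + 11.225621 + 4.769575) = 1.75·19.542114 = 34.198700 m
LSR: p² = d² − 2 + 2cos(α−β) + 2d(sin α + sin β) = 108.308687; p = √p² = 10.407146; φ = atan2(−cos α − cos β, d + sin α + sin β) − atan2(−2, p) = 0.265226 rad; t = (φ − α) mod 2π = 3.100440 rad, q = (φ − β) mod 2π = 5.133749 rad → L = 1.75·(3.100440 + 10.407146 + 5.133749) = 1.75·18.641335 = 32.622336 m
RSL: p² = d² − 2 + 2cos(α−β) − 2d(sin α + sin β) = 81.185476; p = √p² = 9.010298; φ = atan2(cos α + cos β, d − sin α − sin β) − atan2(2, p) = -0.304989 rad; t = (α − φ) mod 2π = 3.752960 rad, q = (β − φ) mod 2π = 1.719651 rad → L = 1.75·(3.752960 + 9.010298 + 1.719651) = 1.75·14.482910 = 25.345092 m
RLR: c = (6 − d² + 2cos(α−β) + 2d(sin α − sin β))/8 = -14.751820, |c| > 1 → infeasible
LRL: c = (6 − d² + 2cos(α−β) − 2d(sin α − sin β))/8 = -8.381149, |c| > 1 → infeasible
Shortest: LSL with L = 22.597698 m ≈ 22.5977 m
Convert LSL to answer units (arcs ×180/π): t = 2.963573·180/π = 169.8002°, p = ρ·p = 1.75·8.663094 = 15.1604 m, q = 1.286304·180/π = 73.6998°, L = 22.5977 m.

LSL: t = 169.8002°, p = 15.1604 m, q = 73.6998°, L = 22.5977 m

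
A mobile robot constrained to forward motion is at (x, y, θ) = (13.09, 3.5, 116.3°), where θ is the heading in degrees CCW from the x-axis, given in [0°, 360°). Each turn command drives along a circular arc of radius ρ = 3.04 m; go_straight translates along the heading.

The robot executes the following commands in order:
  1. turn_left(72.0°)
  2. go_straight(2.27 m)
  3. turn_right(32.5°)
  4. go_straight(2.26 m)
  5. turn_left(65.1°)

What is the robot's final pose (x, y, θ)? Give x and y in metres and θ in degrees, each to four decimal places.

(0.6966, 5.5202, 220.9000°)

set_pose: (x, y, θ) = (13.0900, 3.5000, 116.3000°), ρ = 3.04
turn_left(72.0°): centre at ρ to the left, rotate +72.0° → (9.9258, 5.1612, 188.3000°)
go_straight(2.27): x += 2.27·cos θ, y += 2.27·sin θ → (7.6796, 4.8335, 188.3000°)
turn_right(32.5°): centre at ρ to the right, rotate −32.5° → (5.9946, 5.0688, 155.8000°)
go_straight(2.26): x += 2.26·cos θ, y += 2.26·sin θ → (3.9332, 5.9953, 155.8000°)
turn_left(65.1°): centre at ρ to the left, rotate +65.1° → (0.6966, 5.5202, 220.9000°)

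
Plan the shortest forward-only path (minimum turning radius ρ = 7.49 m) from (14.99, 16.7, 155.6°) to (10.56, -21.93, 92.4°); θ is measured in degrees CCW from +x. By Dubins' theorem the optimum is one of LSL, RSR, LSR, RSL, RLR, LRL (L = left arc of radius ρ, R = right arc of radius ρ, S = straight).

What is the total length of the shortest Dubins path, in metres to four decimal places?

72.1105 m

Let ψ = atan2(Δy, Δx) = atan2(-38.63, -4.43) = -96.5420° be the start→goal bearing.
Normalize: d = |goal − start| / ρ = 38.883181/7.49 = 5.191346, α = (θ_start − ψ) mod 360° = 252.1420° = 4.400708 rad, β = (θ_goal − ψ) mod 360° = 188.9420° = 3.297659 rad.
Common terms: sin α = -0.951819, cos α = -0.306659, sin β = -0.155434, cos β = -0.987846, cos(α−β) = 0.450878, d² = 26.950073. Work in radians in the unit-radius frame; every candidate has L = ρ·(t + p + q).
LSL: p² = 2 + d² − 2cos(α−β) + 2d(sin α − sin β) = 19.779695; p = √p² = 4.447437; φ = atan2(cos β − cos α, d + sin α − sin β) = -0.153769 rad; t = (φ − α) mod 2π = 1.728709 rad, q = (β − φ) mod 2π = 3.451429 rad → L = 7.49·(1.728709 + 4.447437 + 3.451429) = 7.49·9.627574 = 72.110531 m
RSR: p² = 2 + d² − 2cos(α−β) + 2d(sin β − sin α) = 36.316941; p = √p² = 6.026354; φ = atan2(cos α − cos β, d − sin α + sin β) = 0.113277 rad; t = (α − φ) mod 2π = 4.287431 rad, q = (φ − β) mod 2π = 3.098803 rad → L = 7.49·(4.287431 + 6.026354 + 3.098803) = 7.49·13.412587 = 100.460278 m
LSR: p² = d² − 2 + 2cos(α−β) + 2d(sin α + sin β) = 14.355558; p = √p² = 3.788873; φ = atan2(−cos α − cos β, d + sin α + sin β) − atan2(−2, p) = 0.792633 rad; t = (φ − α) mod 2π = 2.675111 rad, q = (φ − β) mod 2π = 3.778159 rad → L = 7.49·(2.675111 + 3.788873 + 3.778159) = 7.49·10.242143 = 76.713648 m
RSL: p² = d² − 2 + 2cos(α−β) − 2d(sin α + sin β) = 37.348099; p = √p² = 6.111309; φ = atan2(cos α + cos β, d − sin α − sin β) − atan2(2, p) = -0.518977 rad; t = (α − φ) mod 2π = 4.919684 rad, q = (β − φ) mod 2π = 3.816636 rad → L = 7.49·(4.919684 + 6.111309 + 3.816636) = 7.49·14.847630 = 111.208747 m
RLR: c = (6 − d² + 2cos(α−β) + 2d(sin α − sin β))/8 = -3.539618, |c| > 1 → infeasible
LRL: c = (6 − d² + 2cos(α−β) − 2d(sin α − sin β))/8 = -1.472462, |c| > 1 → infeasible
Shortest: LSL with L = 72.110531 m ≈ 72.1105 m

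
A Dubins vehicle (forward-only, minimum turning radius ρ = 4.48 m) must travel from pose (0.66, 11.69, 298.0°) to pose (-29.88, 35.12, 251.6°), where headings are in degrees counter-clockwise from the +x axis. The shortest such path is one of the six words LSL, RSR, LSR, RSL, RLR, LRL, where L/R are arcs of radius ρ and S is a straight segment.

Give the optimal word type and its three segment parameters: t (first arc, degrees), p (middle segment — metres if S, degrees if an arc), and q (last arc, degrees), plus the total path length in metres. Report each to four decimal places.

Let ψ = atan2(Δy, Δx) = atan2(23.43, -30.54) = 142.5049° be the start→goal bearing.
Normalize: d = |goal − start| / ρ = 38.492291/4.48 = 8.592029, α = (θ_start − ψ) mod 360° = 155.4951° = 2.713901 rad, β = (θ_goal − ψ) mod 360° = 109.0951° = 1.904068 rad.
Common terms: sin α = 0.414771, cos α = -0.909926, sin β = 0.944977, cos β = -0.327137, cos(α−β) = 0.689620, d² = 73.822968. Work in radians in the unit-radius frame; every candidate has L = ρ·(t + p + q).
LSL: p² = 2 + d² − 2cos(α−β) + 2d(sin α − sin β) = 65.332644; p = √p² = 8.082861; φ = atan2(cos β − cos α, d + sin α − sin β) = 0.072164 rad; t = (φ − α) mod 2π = 3.641449 rad, q = (β − φ) mod 2π = 1.831904 rad → L = 4.48·(3.641449 + 8.082861 + 1.831904) = 4.48·13.556214 = 60.731837 m
RSR: p² = 2 + d² − 2cos(α−β) + 2d(sin β − sin α) = 83.554814; p = √p² = 9.140832; φ = atan2(cos α − cos β, d − sin α + sin β) = -0.063800 rad; t = (α − φ) mod 2π = 2.777701 rad, q = (φ − β) mod 2π = 4.315317 rad → L = 4.48·(2.777701 + 9.140832 + 4.315317) = 4.48·16.233850 = 72.727649 m
LSR: p² = d² − 2 + 2cos(α−β) + 2d(sin α + sin β) = 96.568203; p = √p² = 9.826912; φ = atan2(−cos α − cos β, d + sin α + sin β) − atan2(−2, p) = 0.324452 rad; t = (φ − α) mod 2π = 3.893736 rad, q = (φ − β) mod 2π = 4.703569 rad → L = 4.48·(3.893736 + 9.826912 + 4.703569) = 4.48·18.424217 = 82.540492 m
RSL: p² = d² − 2 + 2cos(α−β) − 2d(sin α + sin β) = 49.836211; p = √p² = 7.059477; φ = atan2(cos α + cos β, d − sin α − sin β) − atan2(2, p) = -0.445481 rad; t = (α − φ) mod 2π = 3.159382 rad, q = (β − φ) mod 2π = 2.349549 rad → L = 4.48·(3.159382 + 7.059477 + 2.349549) = 4.48·12.568407 = 56.306465 m
RLR: c = (6 − d² + 2cos(α−β) + 2d(sin α − sin β))/8 = -9.444352, |c| > 1 → infeasible
LRL: c = (6 − d² + 2cos(α−β) − 2d(sin α − sin β))/8 = -7.166581, |c| > 1 → infeasible
Shortest: RSL with L = 56.306465 m ≈ 56.3065 m
Convert RSL to answer units (arcs ×180/π): t = 3.159382·180/π = 181.0192°, p = ρ·p = 4.48·7.059477 = 31.6265 m, q = 2.349549·180/π = 134.6192°, L = 56.3065 m.

RSL: t = 181.0192°, p = 31.6265 m, q = 134.6192°, L = 56.3065 m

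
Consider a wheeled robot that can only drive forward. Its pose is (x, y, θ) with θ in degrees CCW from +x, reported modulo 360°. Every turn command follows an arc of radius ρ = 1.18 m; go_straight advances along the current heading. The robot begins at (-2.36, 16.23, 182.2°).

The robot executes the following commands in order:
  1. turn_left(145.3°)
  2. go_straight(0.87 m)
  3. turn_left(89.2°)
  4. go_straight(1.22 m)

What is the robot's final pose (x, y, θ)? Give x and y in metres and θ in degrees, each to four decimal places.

set_pose: (x, y, θ) = (-2.3600, 16.2300, 182.2000°), ρ = 1.18
turn_left(145.3°): centre at ρ to the left, rotate +145.3° → (-2.9487, 14.0557, 327.5000°)
go_straight(0.87): x += 0.87·cos θ, y += 0.87·sin θ → (-2.2150, 13.5882, 327.5000°)
turn_left(89.2°): centre at ρ to the left, rotate +89.2° → (-0.5947, 13.9356, 416.7000° ≡ 56.7000°)
go_straight(1.22): x += 1.22·cos θ, y += 1.22·sin θ → (0.0751, 14.9553, 56.7000°)

(0.0751, 14.9553, 56.7000°)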